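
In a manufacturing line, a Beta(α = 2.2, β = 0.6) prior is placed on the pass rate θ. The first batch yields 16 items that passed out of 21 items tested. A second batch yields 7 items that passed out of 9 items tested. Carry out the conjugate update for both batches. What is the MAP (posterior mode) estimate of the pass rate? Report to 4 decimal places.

0.7857

The Beta prior is conjugate to a Binomial/Bernoulli likelihood; the update adds successes to α and failures to β.
After batch 1: Beta(2.2+16, 0.6+5) = Beta(18.2, 5.6).
After batch 2: Beta(18.2+7, 5.6+2) = Beta(25.2, 7.6).
Mode of Beta(a,b) for a,b>1 is (a−1)/(a+b−2) = 24.2/30.8 = 0.7857.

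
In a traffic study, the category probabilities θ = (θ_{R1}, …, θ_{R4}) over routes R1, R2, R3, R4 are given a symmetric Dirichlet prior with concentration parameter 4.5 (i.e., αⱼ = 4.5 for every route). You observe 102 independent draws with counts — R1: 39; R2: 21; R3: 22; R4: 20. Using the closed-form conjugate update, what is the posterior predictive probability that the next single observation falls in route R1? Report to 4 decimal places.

The Dirichlet prior is conjugate to the Multinomial likelihood: each posterior αⱼ = prior αⱼ + observed count nⱼ.
Posterior concentration: (43.5, 25.5, 26.5, 24.5), total = 120.0.
P(next = R1 | data) = α_{R1}/Σα = 0.3625.

0.3625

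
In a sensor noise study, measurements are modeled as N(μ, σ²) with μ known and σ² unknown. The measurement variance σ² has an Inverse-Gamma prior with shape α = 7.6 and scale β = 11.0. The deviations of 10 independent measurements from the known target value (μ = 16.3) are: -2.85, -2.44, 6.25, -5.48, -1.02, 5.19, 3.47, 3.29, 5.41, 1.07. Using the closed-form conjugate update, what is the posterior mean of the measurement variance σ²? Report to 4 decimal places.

8.0355

With known mean μ and an Inverse-Gamma(α, β) prior on σ², the Normal likelihood is conjugate: posterior is Inv-Gamma(α + n/2, β + Σ(xᵢ−μ)²/2).
Σ(xᵢ−μ)² = (-2.85)² + (-2.44)² + (6.25)² + (-5.48)² + (-1.02)² + (5.19)² + (3.47)² + (3.29)² + (5.41)² + (1.07)² = 164.4235.
Posterior: Inv-Gamma(7.6 + 10/2, 11.0 + 164.4235/2) = Inv-Gamma(12.60, 93.21175).
E[σ²|data] = β/(α−1) = 93.21175/11.60 = 8.0355.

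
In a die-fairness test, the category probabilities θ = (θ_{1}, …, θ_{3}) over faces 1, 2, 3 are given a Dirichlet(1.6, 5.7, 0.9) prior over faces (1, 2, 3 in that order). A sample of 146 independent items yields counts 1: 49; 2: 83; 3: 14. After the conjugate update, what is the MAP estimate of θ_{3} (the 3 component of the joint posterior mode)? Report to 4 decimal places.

0.0919

The Dirichlet prior is conjugate to the Multinomial likelihood: each posterior αⱼ = prior αⱼ + observed count nⱼ.
Posterior concentration: (50.6, 88.7, 14.9), total = 154.2.
Joint mode component: (α_{3}−1)/(Σα−K) = 13.9/151.2 = 0.0919.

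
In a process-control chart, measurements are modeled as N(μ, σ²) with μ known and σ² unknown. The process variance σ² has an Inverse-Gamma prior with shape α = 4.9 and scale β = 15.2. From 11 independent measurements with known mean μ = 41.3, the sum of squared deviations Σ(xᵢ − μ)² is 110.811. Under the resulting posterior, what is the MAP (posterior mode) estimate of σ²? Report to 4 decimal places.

With known mean μ and an Inverse-Gamma(α, β) prior on σ², the Normal likelihood is conjugate: posterior is Inv-Gamma(α + n/2, β + Σ(xᵢ−μ)²/2).
Posterior: Inv-Gamma(4.9 + 11/2, 15.2 + 110.811/2) = Inv-Gamma(10.40, 70.6055).
Mode = β/(α+1) = 70.6055/11.40 = 6.1935.

6.1935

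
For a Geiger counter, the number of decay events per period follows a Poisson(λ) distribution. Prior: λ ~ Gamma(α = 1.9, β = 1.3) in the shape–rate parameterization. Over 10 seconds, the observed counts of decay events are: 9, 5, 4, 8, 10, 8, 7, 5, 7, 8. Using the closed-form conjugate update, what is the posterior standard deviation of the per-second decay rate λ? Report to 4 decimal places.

With a Gamma(shape α, rate β) prior, the Poisson likelihood is conjugate: the posterior is Gamma(α + ΣXᵢ, β + n).
Sum of counts S = 71 over n = 10 seconds.
Posterior: Gamma(α+S, β+n) = Gamma(1.9+71, 1.3+10) = Gamma(72.9, 11.3).
SD = √α/β = √72.9/11.3 = 0.7556.

0.7556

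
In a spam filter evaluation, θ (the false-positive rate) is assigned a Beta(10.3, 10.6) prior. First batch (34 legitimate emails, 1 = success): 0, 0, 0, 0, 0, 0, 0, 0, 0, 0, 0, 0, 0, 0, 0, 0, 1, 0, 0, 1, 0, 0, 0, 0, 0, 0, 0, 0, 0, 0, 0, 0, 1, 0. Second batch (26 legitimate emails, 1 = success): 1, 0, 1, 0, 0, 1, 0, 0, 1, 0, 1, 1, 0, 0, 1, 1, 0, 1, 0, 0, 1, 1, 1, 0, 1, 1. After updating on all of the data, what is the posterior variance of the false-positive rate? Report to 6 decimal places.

The Beta prior is conjugate to a Binomial/Bernoulli likelihood; the update adds successes to α and failures to β.
After batch 1: Beta(10.3+3, 10.6+31) = Beta(13.3, 41.6).
After batch 2: Beta(13.3+14, 41.6+12) = Beta(27.3, 53.6).
Var = αβ/((α+β)²(α+β+1)) = 27.3·53.6/(80.9²·81.9) = 0.002730.

0.002730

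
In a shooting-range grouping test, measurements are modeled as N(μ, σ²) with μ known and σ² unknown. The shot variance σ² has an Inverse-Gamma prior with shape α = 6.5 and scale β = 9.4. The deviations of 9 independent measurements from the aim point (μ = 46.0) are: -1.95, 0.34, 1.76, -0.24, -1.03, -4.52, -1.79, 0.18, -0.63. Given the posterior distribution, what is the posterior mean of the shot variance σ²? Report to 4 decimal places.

With known mean μ and an Inverse-Gamma(α, β) prior on σ², the Normal likelihood is conjugate: posterior is Inv-Gamma(α + n/2, β + Σ(xᵢ−μ)²/2).
Σ(xᵢ−μ)² = (-1.95)² + (0.34)² + (1.76)² + (-0.24)² + (-1.03)² + (-4.52)² + (-1.79)² + (0.18)² + (-0.63)² = 32.1980.
Posterior: Inv-Gamma(6.5 + 9/2, 9.4 + 32.1980/2) = Inv-Gamma(11.00, 25.49900).
E[σ²|data] = β/(α−1) = 25.49900/10.00 = 2.5499.

2.5499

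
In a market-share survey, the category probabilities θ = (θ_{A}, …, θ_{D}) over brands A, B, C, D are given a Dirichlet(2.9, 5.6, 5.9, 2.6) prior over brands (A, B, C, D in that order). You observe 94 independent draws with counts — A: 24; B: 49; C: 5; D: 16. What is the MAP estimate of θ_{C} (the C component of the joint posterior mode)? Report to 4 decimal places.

The Dirichlet prior is conjugate to the Multinomial likelihood: each posterior αⱼ = prior αⱼ + observed count nⱼ.
Posterior concentration: (26.9, 54.6, 10.9, 18.6), total = 111.0.
Joint mode component: (α_{C}−1)/(Σα−K) = 9.9/107.0 = 0.0925.

0.0925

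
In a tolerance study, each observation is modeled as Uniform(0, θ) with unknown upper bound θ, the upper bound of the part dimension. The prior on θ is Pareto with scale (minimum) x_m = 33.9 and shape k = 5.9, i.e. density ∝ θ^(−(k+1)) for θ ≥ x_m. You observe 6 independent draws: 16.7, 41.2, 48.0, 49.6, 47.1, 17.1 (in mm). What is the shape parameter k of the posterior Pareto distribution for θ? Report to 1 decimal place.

A Pareto(scale x_m, shape k) prior on the upper bound θ of Uniform(0, θ) is conjugate: posterior is Pareto(max(x_m, max xᵢ), k + n).
Sample maximum = 49.6; prior scale x_m = 33.9 → posterior scale = max = 49.6.
Posterior shape = 5.9 + 6 = 11.9.
Posterior shape k = 11.9.

11.9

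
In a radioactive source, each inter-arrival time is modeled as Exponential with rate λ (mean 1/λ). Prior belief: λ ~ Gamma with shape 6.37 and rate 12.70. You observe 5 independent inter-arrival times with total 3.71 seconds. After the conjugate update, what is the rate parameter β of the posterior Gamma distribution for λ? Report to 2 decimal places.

With a Gamma(shape α, rate β) prior on the exponential rate λ, the posterior after n observations with total T = Σxᵢ is Gamma(α+n, β+T).
Posterior: Gamma(6.37+5, 12.70+3.71) = Gamma(11.37, 16.41).
Posterior β = 16.41.

16.41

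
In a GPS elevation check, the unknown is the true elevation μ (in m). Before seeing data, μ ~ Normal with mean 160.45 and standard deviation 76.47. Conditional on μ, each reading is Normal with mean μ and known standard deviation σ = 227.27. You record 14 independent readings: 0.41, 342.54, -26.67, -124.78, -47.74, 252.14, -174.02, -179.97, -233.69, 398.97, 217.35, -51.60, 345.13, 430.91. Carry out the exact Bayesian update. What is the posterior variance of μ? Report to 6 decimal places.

For Normal data with known variance σ², a Normal(μ₀, σ₀²) prior on μ is conjugate. Posterior precision = 1/σ₀² + n/σ²; posterior mean is the precision-weighted average of μ₀ and x̄.
σ₀² = 76.47² = 5847.6609, σ² = 227.27² = 51651.6529; σ² + n·σ₀² = 51651.6529 + 14·5847.6609 = 133518.9055.
Posterior precision = 1/σ₀² + n/σ² = 1/5847.6609 + 14/51651.6529 = (σ² + n·σ₀²)/(σ₀²σ²) = 133518.9055/(5847.6609·51651.6529); posterior variance σₙ² = σ₀²σ²/(σ² + n·σ₀²) = 5847.6609·51651.6529/133518.9055 = 2262.161676.

2262.161676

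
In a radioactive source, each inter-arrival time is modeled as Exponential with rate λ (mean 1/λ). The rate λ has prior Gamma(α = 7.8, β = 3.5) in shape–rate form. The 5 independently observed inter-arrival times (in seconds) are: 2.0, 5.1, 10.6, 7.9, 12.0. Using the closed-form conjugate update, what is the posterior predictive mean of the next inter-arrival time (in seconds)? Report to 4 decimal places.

3.4831

With a Gamma(shape α, rate β) prior on the exponential rate λ, the posterior after n observations with total T = Σxᵢ is Gamma(α+n, β+T).
Sum of observations T = 37.6 seconds; n = 5.
Posterior: Gamma(7.8+5, 3.5+37.6) = Gamma(12.8, 41.1).
The predictive distribution for the next observation is Lomax; its mean is β/(α−1) = 41.1/11.8 = 3.4831.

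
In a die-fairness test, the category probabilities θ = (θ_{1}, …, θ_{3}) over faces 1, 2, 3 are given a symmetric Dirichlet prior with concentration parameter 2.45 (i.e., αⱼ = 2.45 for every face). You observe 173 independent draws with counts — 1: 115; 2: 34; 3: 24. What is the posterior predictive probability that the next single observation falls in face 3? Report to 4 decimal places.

0.1467

The Dirichlet prior is conjugate to the Multinomial likelihood: each posterior αⱼ = prior αⱼ + observed count nⱼ.
Posterior concentration: (117.45, 36.45, 26.45), total = 180.35.
P(next = 3 | data) = α_{3}/Σα = 0.1467.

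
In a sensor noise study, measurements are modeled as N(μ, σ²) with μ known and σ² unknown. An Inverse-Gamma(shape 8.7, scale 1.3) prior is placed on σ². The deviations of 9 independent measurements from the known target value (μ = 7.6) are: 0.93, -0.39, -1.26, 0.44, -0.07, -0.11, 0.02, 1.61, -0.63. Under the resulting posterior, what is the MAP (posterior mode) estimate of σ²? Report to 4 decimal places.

0.2959

With known mean μ and an Inverse-Gamma(α, β) prior on σ², the Normal likelihood is conjugate: posterior is Inv-Gamma(α + n/2, β + Σ(xᵢ−μ)²/2).
Σ(xᵢ−μ)² = (0.93)² + (-0.39)² + (-1.26)² + (0.44)² + (-0.07)² + (-0.11)² + (0.02)² + (1.61)² + (-0.63)² = 5.8046.
Posterior: Inv-Gamma(8.7 + 9/2, 1.3 + 5.8046/2) = Inv-Gamma(13.20, 4.20230).
Mode = β/(α+1) = 4.20230/14.20 = 0.2959.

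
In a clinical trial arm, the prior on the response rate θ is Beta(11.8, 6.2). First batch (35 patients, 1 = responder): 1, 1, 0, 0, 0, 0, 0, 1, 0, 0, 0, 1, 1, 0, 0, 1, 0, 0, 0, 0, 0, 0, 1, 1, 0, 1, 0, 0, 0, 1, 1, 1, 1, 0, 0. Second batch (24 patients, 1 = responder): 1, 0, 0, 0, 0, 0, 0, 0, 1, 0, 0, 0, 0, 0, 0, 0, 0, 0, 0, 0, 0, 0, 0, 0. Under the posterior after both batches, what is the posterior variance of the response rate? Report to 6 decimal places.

The Beta prior is conjugate to a Binomial/Bernoulli likelihood; the update adds successes to α and failures to β.
After batch 1: Beta(11.8+13, 6.2+22) = Beta(24.8, 28.2).
After batch 2: Beta(24.8+2, 28.2+22) = Beta(26.8, 50.2).
Var = αβ/((α+β)²(α+β+1)) = 26.8·50.2/(77.0²·78.0) = 0.002909.

0.002909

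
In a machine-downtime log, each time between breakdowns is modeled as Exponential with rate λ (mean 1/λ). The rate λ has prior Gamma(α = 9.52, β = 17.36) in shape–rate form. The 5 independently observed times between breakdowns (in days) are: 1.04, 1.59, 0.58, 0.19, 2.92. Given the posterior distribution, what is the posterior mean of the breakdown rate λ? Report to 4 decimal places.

0.6132

With a Gamma(shape α, rate β) prior on the exponential rate λ, the posterior after n observations with total T = Σxᵢ is Gamma(α+n, β+T).
Sum of observations T = 6.32 days; n = 5.
Posterior: Gamma(9.52+5, 17.36+6.32) = Gamma(14.52, 23.68).
Posterior mean of λ = α/β = 14.52/23.68 = 0.6132.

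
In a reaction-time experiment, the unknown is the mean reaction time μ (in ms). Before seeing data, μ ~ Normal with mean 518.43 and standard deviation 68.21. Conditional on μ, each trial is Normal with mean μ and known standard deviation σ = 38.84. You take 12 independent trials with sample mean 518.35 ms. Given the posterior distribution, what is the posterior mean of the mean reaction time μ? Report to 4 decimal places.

For Normal data with known variance σ², a Normal(μ₀, σ₀²) prior on μ is conjugate. Posterior precision = 1/σ₀² + n/σ²; posterior mean is the precision-weighted average of μ₀ and x̄.
n·x̄ = 12·518.35 = 6220.2.
σ₀² = 68.21² = 4652.6041, σ² = 38.84² = 1508.5456; σ² + n·σ₀² = 1508.5456 + 12·4652.6041 = 57339.7948.
Posterior mean = (μ₀/σ₀² + n·x̄/σ²)/(1/σ₀² + n/σ²) = (σ²·μ₀ + σ₀²·n·x̄)/(σ² + n·σ₀²) = (1508.5456·518.43 + 4652.6041·6220.2)/57339.7948 = 29722203.318228/57339.7948 = 518.3521.

518.3521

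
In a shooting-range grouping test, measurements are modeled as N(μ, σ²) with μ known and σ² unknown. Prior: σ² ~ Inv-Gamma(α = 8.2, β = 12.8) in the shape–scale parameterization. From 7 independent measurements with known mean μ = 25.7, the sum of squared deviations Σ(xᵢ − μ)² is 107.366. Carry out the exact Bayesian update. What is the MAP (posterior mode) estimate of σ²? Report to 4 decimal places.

5.2349

With known mean μ and an Inverse-Gamma(α, β) prior on σ², the Normal likelihood is conjugate: posterior is Inv-Gamma(α + n/2, β + Σ(xᵢ−μ)²/2).
Posterior: Inv-Gamma(8.2 + 7/2, 12.8 + 107.366/2) = Inv-Gamma(11.70, 66.4830).
Mode = β/(α+1) = 66.4830/12.70 = 5.2349.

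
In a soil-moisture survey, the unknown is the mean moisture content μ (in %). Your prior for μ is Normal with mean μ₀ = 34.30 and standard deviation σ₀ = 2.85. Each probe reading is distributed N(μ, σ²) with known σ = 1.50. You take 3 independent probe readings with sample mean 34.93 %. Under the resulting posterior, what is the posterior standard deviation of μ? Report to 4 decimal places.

0.8286

For Normal data with known variance σ², a Normal(μ₀, σ₀²) prior on μ is conjugate. Posterior precision = 1/σ₀² + n/σ²; posterior mean is the precision-weighted average of μ₀ and x̄.
σ₀² = 2.85² = 8.1225, σ² = 1.50² = 2.25; σ² + n·σ₀² = 2.25 + 3·8.1225 = 26.6175.
Posterior precision = 1/σ₀² + n/σ² = 1/8.1225 + 3/2.25 = (σ² + n·σ₀²)/(σ₀²σ²) = 26.6175/(8.1225·2.25); posterior variance σₙ² = σ₀²σ²/(σ² + n·σ₀²) = 8.1225·2.25/26.6175 = 0.686602.
Posterior SD = √σₙ² = √(8.1225·2.25/26.6175) = 0.8286.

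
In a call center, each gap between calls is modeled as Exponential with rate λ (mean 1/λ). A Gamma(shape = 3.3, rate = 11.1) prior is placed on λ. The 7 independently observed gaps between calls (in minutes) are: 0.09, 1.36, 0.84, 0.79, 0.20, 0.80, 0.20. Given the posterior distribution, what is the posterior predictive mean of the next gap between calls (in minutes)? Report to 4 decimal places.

With a Gamma(shape α, rate β) prior on the exponential rate λ, the posterior after n observations with total T = Σxᵢ is Gamma(α+n, β+T).
Sum of observations T = 4.28 minutes; n = 7.
Posterior: Gamma(3.3+7, 11.1+4.28) = Gamma(10.3, 15.38).
The predictive distribution for the next observation is Lomax; its mean is β/(α−1) = 15.38/9.3 = 1.6538.

1.6538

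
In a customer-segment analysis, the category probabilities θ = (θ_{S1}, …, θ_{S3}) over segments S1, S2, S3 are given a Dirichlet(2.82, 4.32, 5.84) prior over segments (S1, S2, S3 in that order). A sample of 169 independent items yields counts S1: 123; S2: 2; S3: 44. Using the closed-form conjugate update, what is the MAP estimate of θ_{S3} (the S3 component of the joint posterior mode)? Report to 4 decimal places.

0.2729

The Dirichlet prior is conjugate to the Multinomial likelihood: each posterior αⱼ = prior αⱼ + observed count nⱼ.
Posterior concentration: (125.82, 6.32, 49.84), total = 181.98.
Joint mode component: (α_{S3}−1)/(Σα−K) = 48.84/178.98 = 0.2729.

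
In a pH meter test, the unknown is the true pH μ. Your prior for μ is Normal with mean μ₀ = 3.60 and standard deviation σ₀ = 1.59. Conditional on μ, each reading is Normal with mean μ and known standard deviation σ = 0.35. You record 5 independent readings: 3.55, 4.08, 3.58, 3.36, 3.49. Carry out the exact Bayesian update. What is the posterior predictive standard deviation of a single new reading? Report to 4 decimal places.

0.3831

For Normal data with known variance σ², a Normal(μ₀, σ₀²) prior on μ is conjugate. Posterior precision = 1/σ₀² + n/σ²; posterior mean is the precision-weighted average of μ₀ and x̄.
σ₀² = 1.59² = 2.5281, σ² = 0.35² = 0.1225; σ² + n·σ₀² = 0.1225 + 5·2.5281 = 12.763.
Posterior precision = 1/σ₀² + n/σ² = 1/2.5281 + 5/0.1225 = (σ² + n·σ₀²)/(σ₀²σ²) = 12.763/(2.5281·0.1225); posterior variance σₙ² = σ₀²σ²/(σ² + n·σ₀²) = 2.5281·0.1225/12.763 = 0.024265.
Predictive variance for one new observation = σₙ² + σ² = 2.5281·0.1225/12.763 + 0.1225 = σ²·(σ₀² + 12.763)/12.763 = 0.1225·15.2911/12.763 = 0.146765; SD = √(0.1225·15.2911/12.763) = 0.3831.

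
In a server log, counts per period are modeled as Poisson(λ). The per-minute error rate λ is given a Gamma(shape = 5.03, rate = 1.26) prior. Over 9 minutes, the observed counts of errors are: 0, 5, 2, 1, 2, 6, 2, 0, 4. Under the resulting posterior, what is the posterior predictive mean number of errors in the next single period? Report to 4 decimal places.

2.6345

With a Gamma(shape α, rate β) prior, the Poisson likelihood is conjugate: the posterior is Gamma(α + ΣXᵢ, β + n).
Sum of counts S = 22 over n = 9 minutes.
Posterior: Gamma(α+S, β+n) = Gamma(5.03+22, 1.26+9) = Gamma(27.03, 10.26).
The predictive distribution for one future period is NegBinom with mean α/β = 2.6345.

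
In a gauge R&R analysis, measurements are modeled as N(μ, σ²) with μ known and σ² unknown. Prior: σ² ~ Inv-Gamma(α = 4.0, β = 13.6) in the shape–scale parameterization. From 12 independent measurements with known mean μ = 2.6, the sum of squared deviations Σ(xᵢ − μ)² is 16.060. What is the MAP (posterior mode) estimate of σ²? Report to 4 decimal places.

1.9664

With known mean μ and an Inverse-Gamma(α, β) prior on σ², the Normal likelihood is conjugate: posterior is Inv-Gamma(α + n/2, β + Σ(xᵢ−μ)²/2).
Posterior: Inv-Gamma(4.0 + 12/2, 13.6 + 16.060/2) = Inv-Gamma(10.00, 21.6300).
Mode = β/(α+1) = 21.6300/11.00 = 1.9664.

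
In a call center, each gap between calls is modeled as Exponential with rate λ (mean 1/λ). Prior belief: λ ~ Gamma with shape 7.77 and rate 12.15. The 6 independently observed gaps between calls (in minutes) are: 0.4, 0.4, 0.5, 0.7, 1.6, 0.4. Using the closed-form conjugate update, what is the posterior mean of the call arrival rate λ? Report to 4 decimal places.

With a Gamma(shape α, rate β) prior on the exponential rate λ, the posterior after n observations with total T = Σxᵢ is Gamma(α+n, β+T).
Sum of observations T = 4.0 minutes; n = 6.
Posterior: Gamma(7.77+6, 12.15+4.0) = Gamma(13.77, 16.15).
Posterior mean of λ = α/β = 13.77/16.15 = 0.8526.

0.8526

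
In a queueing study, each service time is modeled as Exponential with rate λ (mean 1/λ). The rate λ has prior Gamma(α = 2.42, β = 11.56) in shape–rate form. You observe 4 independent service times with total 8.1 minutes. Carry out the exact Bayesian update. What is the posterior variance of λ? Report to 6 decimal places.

0.016610

With a Gamma(shape α, rate β) prior on the exponential rate λ, the posterior after n observations with total T = Σxᵢ is Gamma(α+n, β+T).
Posterior: Gamma(2.42+4, 11.56+8.1) = Gamma(6.42, 19.66).
Var = α/β² = 0.016610.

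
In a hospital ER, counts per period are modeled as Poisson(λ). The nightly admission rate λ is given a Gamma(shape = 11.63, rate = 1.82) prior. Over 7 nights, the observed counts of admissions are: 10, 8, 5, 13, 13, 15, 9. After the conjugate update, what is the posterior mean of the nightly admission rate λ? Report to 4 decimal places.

With a Gamma(shape α, rate β) prior, the Poisson likelihood is conjugate: the posterior is Gamma(α + ΣXᵢ, β + n).
Sum of counts S = 73 over n = 7 nights.
Posterior: Gamma(α+S, β+n) = Gamma(11.63+73, 1.82+7) = Gamma(84.63, 8.82).
Posterior mean = α/β = 84.63/8.82 = 9.5952.

9.5952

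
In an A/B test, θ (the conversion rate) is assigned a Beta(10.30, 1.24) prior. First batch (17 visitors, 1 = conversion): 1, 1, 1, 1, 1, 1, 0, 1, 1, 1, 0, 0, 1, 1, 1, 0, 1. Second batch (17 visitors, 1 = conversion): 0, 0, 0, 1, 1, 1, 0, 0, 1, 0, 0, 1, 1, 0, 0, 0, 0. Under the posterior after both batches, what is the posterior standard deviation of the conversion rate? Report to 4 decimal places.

0.0702

The Beta prior is conjugate to a Binomial/Bernoulli likelihood; the update adds successes to α and failures to β.
After batch 1: Beta(10.30+13, 1.24+4) = Beta(23.30, 5.24).
After batch 2: Beta(23.30+6, 5.24+11) = Beta(29.30, 16.24).
Var = αβ/((α+β)²(α+β+1)) = 29.30·16.24/(45.54²·46.54) = 0.00492994; SD = √0.00492994 = 0.0702.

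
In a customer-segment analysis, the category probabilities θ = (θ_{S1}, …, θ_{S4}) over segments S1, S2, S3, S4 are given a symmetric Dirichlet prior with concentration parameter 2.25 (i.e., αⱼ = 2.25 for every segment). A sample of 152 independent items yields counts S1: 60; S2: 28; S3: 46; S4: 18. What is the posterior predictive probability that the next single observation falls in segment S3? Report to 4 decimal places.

0.2997

The Dirichlet prior is conjugate to the Multinomial likelihood: each posterior αⱼ = prior αⱼ + observed count nⱼ.
Posterior concentration: (62.25, 30.25, 48.25, 20.25), total = 161.00.
P(next = S3 | data) = α_{S3}/Σα = 0.2997.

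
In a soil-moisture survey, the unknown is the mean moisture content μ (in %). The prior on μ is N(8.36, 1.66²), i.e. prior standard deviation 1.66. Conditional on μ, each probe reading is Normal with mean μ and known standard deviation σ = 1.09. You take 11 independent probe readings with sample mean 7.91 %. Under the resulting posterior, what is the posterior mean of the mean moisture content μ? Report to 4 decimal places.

For Normal data with known variance σ², a Normal(μ₀, σ₀²) prior on μ is conjugate. Posterior precision = 1/σ₀² + n/σ²; posterior mean is the precision-weighted average of μ₀ and x̄.
n·x̄ = 11·7.91 = 87.01.
σ₀² = 1.66² = 2.7556, σ² = 1.09² = 1.1881; σ² + n·σ₀² = 1.1881 + 11·2.7556 = 31.4997.
Posterior mean = (μ₀/σ₀² + n·x̄/σ²)/(1/σ₀² + n/σ²) = (σ²·μ₀ + σ₀²·n·x̄)/(σ² + n·σ₀²) = (1.1881·8.36 + 2.7556·87.01)/31.4997 = 249.697272/31.4997 = 7.9270.

7.9270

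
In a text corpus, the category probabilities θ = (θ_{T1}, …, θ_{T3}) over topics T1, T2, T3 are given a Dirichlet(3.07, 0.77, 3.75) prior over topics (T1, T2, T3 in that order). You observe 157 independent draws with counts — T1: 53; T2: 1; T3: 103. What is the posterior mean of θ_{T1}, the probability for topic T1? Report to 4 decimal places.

0.3407

The Dirichlet prior is conjugate to the Multinomial likelihood: each posterior αⱼ = prior αⱼ + observed count nⱼ.
Posterior concentration: (56.07, 1.77, 106.75), total = 164.59.
E[θ_{T1}|data] = α_{T1}/Σα = 56.07/164.59 = 0.3407.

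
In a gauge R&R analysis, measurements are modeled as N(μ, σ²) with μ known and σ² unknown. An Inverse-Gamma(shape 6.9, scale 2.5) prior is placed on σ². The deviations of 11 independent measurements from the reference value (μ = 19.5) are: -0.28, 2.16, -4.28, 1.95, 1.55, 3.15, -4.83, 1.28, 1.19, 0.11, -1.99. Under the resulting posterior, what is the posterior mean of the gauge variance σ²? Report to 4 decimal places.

3.2695

With known mean μ and an Inverse-Gamma(α, β) prior on σ², the Normal likelihood is conjugate: posterior is Inv-Gamma(α + n/2, β + Σ(xᵢ−μ)²/2).
Σ(xᵢ−μ)² = (-0.28)² + (2.16)² + (-4.28)² + (1.95)² + (1.55)² + (3.15)² + (-4.83)² + (1.28)² + (1.19)² + (0.11)² + (-1.99)² = 69.5455.
Posterior: Inv-Gamma(6.9 + 11/2, 2.5 + 69.5455/2) = Inv-Gamma(12.40, 37.27275).
E[σ²|data] = β/(α−1) = 37.27275/11.40 = 3.2695.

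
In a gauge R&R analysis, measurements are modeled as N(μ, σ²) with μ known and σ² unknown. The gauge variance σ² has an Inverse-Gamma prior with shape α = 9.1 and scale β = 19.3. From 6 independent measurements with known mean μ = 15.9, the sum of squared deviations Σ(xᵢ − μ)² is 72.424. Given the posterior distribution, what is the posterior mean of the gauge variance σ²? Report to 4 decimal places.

With known mean μ and an Inverse-Gamma(α, β) prior on σ², the Normal likelihood is conjugate: posterior is Inv-Gamma(α + n/2, β + Σ(xᵢ−μ)²/2).
Posterior: Inv-Gamma(9.1 + 6/2, 19.3 + 72.424/2) = Inv-Gamma(12.10, 55.5120).
E[σ²|data] = β/(α−1) = 55.5120/11.10 = 5.0011.

5.0011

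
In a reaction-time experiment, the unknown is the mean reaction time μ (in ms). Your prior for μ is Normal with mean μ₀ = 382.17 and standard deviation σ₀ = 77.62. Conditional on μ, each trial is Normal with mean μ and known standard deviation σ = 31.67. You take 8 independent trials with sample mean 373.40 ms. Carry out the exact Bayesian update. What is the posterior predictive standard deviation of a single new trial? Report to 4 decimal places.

For Normal data with known variance σ², a Normal(μ₀, σ₀²) prior on μ is conjugate. Posterior precision = 1/σ₀² + n/σ²; posterior mean is the precision-weighted average of μ₀ and x̄.
σ₀² = 77.62² = 6024.8644, σ² = 31.67² = 1002.9889; σ² + n·σ₀² = 1002.9889 + 8·6024.8644 = 49201.9041.
Posterior precision = 1/σ₀² + n/σ² = 1/6024.8644 + 8/1002.9889 = (σ² + n·σ₀²)/(σ₀²σ²) = 49201.9041/(6024.8644·1002.9889); posterior variance σₙ² = σ₀²σ²/(σ² + n·σ₀²) = 6024.8644·1002.9889/49201.9041 = 122.817851.
Predictive variance for one new observation = σₙ² + σ² = 6024.8644·1002.9889/49201.9041 + 1002.9889 = σ²·(σ₀² + 49201.9041)/49201.9041 = 1002.9889·55226.7685/49201.9041 = 1125.806751; SD = √(1002.9889·55226.7685/49201.9041) = 33.5530.

33.5530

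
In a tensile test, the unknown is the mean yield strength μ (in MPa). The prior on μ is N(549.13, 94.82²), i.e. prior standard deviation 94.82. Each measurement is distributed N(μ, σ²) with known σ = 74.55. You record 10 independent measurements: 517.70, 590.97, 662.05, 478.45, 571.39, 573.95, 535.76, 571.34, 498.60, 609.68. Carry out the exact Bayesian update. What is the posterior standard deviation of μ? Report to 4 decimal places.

For Normal data with known variance σ², a Normal(μ₀, σ₀²) prior on μ is conjugate. Posterior precision = 1/σ₀² + n/σ²; posterior mean is the precision-weighted average of μ₀ and x̄.
σ₀² = 94.82² = 8990.8324, σ² = 74.55² = 5557.7025; σ² + n·σ₀² = 5557.7025 + 10·8990.8324 = 95466.0265.
Posterior precision = 1/σ₀² + n/σ² = 1/8990.8324 + 10/5557.7025 = (σ² + n·σ₀²)/(σ₀²σ²) = 95466.0265/(8990.8324·5557.7025); posterior variance σₙ² = σ₀²σ²/(σ² + n·σ₀²) = 8990.8324·5557.7025/95466.0265 = 523.415225.
Posterior SD = √σₙ² = √(8990.8324·5557.7025/95466.0265) = 22.8783.

22.8783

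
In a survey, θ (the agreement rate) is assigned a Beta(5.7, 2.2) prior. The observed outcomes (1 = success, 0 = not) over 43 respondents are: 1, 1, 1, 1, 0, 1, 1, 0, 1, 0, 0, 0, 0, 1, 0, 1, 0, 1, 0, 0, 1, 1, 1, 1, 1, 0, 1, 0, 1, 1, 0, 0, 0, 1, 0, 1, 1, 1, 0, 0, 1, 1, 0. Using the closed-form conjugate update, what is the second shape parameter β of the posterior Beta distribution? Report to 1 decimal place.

The Beta prior is conjugate to a Binomial/Bernoulli likelihood; the update adds successes to α and failures to β.
Posterior: Beta(α+k, β+n−k) = Beta(5.7+24, 2.2+19) = Beta(29.7, 21.2).
Posterior β = 21.2.

21.2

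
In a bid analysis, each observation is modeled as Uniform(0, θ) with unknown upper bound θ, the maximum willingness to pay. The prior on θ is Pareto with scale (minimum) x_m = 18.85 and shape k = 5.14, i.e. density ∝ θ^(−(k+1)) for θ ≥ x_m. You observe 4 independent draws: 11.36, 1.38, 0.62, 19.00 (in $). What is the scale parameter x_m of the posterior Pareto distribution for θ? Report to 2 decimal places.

19.00

A Pareto(scale x_m, shape k) prior on the upper bound θ of Uniform(0, θ) is conjugate: posterior is Pareto(max(x_m, max xᵢ), k + n).
Sample maximum = 19.00; prior scale x_m = 18.85 → posterior scale = max = 19.00.
Posterior shape = 5.14 + 4 = 9.14.
Posterior scale x_m = 19.00.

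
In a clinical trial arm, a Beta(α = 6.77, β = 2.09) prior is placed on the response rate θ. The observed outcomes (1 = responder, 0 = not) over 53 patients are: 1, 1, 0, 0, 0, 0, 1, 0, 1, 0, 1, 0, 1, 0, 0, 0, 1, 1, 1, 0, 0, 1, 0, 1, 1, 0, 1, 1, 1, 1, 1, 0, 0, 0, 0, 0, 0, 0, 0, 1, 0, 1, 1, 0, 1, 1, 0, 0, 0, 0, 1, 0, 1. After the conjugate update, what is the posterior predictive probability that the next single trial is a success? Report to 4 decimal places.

0.4974

The Beta prior is conjugate to a Binomial/Bernoulli likelihood; the update adds successes to α and failures to β.
Posterior: Beta(α+k, β+n−k) = Beta(6.77+24, 2.09+29) = Beta(30.77, 31.09).
For a single future Bernoulli trial, P(success | data) = α/(α+β) = 0.4974.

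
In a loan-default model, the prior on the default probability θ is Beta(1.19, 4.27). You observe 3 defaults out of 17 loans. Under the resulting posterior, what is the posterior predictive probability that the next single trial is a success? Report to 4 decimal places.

0.1866

The Beta prior is conjugate to a Binomial/Bernoulli likelihood; the update adds successes to α and failures to β.
Posterior: Beta(α+k, β+n−k) = Beta(1.19+3, 4.27+14) = Beta(4.19, 18.27).
For a single future Bernoulli trial, P(success | data) = α/(α+β) = 0.1866.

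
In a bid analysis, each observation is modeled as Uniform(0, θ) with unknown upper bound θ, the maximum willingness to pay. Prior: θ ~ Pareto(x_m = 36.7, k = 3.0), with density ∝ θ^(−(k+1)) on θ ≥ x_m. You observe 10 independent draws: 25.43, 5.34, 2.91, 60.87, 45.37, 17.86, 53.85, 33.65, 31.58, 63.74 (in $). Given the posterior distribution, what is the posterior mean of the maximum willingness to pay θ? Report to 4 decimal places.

69.0517

A Pareto(scale x_m, shape k) prior on the upper bound θ of Uniform(0, θ) is conjugate: posterior is Pareto(max(x_m, max xᵢ), k + n).
Sample maximum = 63.74; prior scale x_m = 36.7 → posterior scale = max = 63.74.
Posterior shape = 3.0 + 10 = 13.0.
E[θ|data] = k·x_m/(k−1) = 13.0·63.74/12.0 = 69.0517.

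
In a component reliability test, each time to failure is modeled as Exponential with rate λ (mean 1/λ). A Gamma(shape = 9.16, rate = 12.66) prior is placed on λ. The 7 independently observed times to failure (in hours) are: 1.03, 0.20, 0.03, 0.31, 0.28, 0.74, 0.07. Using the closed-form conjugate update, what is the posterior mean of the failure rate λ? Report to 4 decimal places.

1.0548

With a Gamma(shape α, rate β) prior on the exponential rate λ, the posterior after n observations with total T = Σxᵢ is Gamma(α+n, β+T).
Sum of observations T = 2.66 hours; n = 7.
Posterior: Gamma(9.16+7, 12.66+2.66) = Gamma(16.16, 15.32).
Posterior mean of λ = α/β = 16.16/15.32 = 1.0548.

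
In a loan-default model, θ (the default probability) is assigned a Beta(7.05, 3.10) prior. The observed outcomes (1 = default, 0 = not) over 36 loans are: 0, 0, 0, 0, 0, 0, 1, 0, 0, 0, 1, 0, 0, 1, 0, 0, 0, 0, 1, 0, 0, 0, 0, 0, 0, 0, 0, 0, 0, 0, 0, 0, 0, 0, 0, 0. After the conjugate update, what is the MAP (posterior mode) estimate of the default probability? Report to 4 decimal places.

0.2276

The Beta prior is conjugate to a Binomial/Bernoulli likelihood; the update adds successes to α and failures to β.
Posterior: Beta(α+k, β+n−k) = Beta(7.05+4, 3.10+32) = Beta(11.05, 35.10).
Mode of Beta(a,b) for a,b>1 is (a−1)/(a+b−2) = 10.05/44.15 = 0.2276.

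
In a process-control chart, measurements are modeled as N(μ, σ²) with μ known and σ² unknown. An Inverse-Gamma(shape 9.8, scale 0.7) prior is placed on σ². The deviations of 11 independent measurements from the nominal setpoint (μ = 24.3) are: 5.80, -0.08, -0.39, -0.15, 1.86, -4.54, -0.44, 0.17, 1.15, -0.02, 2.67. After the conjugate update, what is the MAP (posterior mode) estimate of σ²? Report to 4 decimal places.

2.0849

With known mean μ and an Inverse-Gamma(α, β) prior on σ², the Normal likelihood is conjugate: posterior is Inv-Gamma(α + n/2, β + Σ(xᵢ−μ)²/2).
Σ(xᵢ−μ)² = (5.80)² + (-0.08)² + (-0.39)² + (-0.15)² + (1.86)² + (-4.54)² + (-0.44)² + (0.17)² + (1.15)² + (-0.02)² + (2.67)² = 66.5665.
Posterior: Inv-Gamma(9.8 + 11/2, 0.7 + 66.5665/2) = Inv-Gamma(15.30, 33.98325).
Mode = β/(α+1) = 33.98325/16.30 = 2.0849.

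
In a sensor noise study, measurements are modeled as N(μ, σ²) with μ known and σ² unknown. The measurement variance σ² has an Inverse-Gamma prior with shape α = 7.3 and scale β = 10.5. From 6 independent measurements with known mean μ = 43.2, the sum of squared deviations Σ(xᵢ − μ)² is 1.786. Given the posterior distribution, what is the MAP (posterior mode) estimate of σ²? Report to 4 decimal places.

1.0082

With known mean μ and an Inverse-Gamma(α, β) prior on σ², the Normal likelihood is conjugate: posterior is Inv-Gamma(α + n/2, β + Σ(xᵢ−μ)²/2).
Posterior: Inv-Gamma(7.3 + 6/2, 10.5 + 1.786/2) = Inv-Gamma(10.30, 11.3930).
Mode = β/(α+1) = 11.3930/11.30 = 1.0082.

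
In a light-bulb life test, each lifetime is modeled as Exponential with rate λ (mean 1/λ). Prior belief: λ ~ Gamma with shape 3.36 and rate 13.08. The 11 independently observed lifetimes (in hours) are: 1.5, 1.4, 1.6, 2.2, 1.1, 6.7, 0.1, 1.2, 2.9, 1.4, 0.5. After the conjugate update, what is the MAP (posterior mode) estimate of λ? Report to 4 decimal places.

With a Gamma(shape α, rate β) prior on the exponential rate λ, the posterior after n observations with total T = Σxᵢ is Gamma(α+n, β+T).
Sum of observations T = 20.6 hours; n = 11.
Posterior: Gamma(3.36+11, 13.08+20.6) = Gamma(14.36, 33.68).
Mode = (α−1)/β = 0.3967.

0.3967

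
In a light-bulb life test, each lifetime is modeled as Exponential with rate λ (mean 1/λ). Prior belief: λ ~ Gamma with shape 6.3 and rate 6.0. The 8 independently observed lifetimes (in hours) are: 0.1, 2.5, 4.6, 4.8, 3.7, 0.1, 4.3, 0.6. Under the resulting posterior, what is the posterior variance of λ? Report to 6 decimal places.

With a Gamma(shape α, rate β) prior on the exponential rate λ, the posterior after n observations with total T = Σxᵢ is Gamma(α+n, β+T).
Sum of observations T = 20.7 hours; n = 8.
Posterior: Gamma(6.3+8, 6.0+20.7) = Gamma(14.3, 26.7).
Var = α/β² = 0.020059.

0.020059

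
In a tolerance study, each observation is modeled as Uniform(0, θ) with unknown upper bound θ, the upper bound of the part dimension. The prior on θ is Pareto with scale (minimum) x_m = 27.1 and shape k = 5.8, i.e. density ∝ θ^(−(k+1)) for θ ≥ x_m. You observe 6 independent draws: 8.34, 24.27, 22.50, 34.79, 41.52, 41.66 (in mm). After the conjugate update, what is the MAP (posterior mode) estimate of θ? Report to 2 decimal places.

41.66

A Pareto(scale x_m, shape k) prior on the upper bound θ of Uniform(0, θ) is conjugate: posterior is Pareto(max(x_m, max xᵢ), k + n).
Sample maximum = 41.66; prior scale x_m = 27.1 → posterior scale = max = 41.66.
Posterior shape = 5.8 + 6 = 11.8.
The Pareto density is decreasing on [x_m, ∞), so the mode is x_m = 41.66.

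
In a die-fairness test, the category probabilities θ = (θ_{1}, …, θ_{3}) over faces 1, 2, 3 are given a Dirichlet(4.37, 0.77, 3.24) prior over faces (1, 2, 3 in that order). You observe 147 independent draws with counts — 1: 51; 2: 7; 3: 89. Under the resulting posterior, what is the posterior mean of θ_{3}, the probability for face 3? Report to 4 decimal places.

0.5936

The Dirichlet prior is conjugate to the Multinomial likelihood: each posterior αⱼ = prior αⱼ + observed count nⱼ.
Posterior concentration: (55.37, 7.77, 92.24), total = 155.38.
E[θ_{3}|data] = α_{3}/Σα = 92.24/155.38 = 0.5936.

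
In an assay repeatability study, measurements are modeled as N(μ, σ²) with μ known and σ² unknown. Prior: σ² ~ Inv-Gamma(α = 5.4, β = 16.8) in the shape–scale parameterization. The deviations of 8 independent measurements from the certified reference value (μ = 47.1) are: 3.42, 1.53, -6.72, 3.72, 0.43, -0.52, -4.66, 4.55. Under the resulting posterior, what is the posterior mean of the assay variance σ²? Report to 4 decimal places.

8.8993

With known mean μ and an Inverse-Gamma(α, β) prior on σ², the Normal likelihood is conjugate: posterior is Inv-Gamma(α + n/2, β + Σ(xᵢ−μ)²/2).
Σ(xᵢ−μ)² = (3.42)² + (1.53)² + (-6.72)² + (3.72)² + (0.43)² + (-0.52)² + (-4.66)² + (4.55)² = 115.9075.
Posterior: Inv-Gamma(5.4 + 8/2, 16.8 + 115.9075/2) = Inv-Gamma(9.40, 74.75375).
E[σ²|data] = β/(α−1) = 74.75375/8.40 = 8.8993.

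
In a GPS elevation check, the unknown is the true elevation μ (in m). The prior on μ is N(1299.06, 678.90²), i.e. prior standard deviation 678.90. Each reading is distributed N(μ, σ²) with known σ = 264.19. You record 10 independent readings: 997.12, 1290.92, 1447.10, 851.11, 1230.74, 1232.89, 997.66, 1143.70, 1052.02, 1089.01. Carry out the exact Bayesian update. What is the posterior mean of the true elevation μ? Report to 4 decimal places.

For Normal data with known variance σ², a Normal(μ₀, σ₀²) prior on μ is conjugate. Posterior precision = 1/σ₀² + n/σ²; posterior mean is the precision-weighted average of μ₀ and x̄.
Σxᵢ = 997.12 + 1290.92 + 1447.10 + 851.11 + 1230.74 + 1232.89 + 997.66 + 1143.70 + 1052.02 + 1089.01 = 11332.27, so n·x̄ = 11332.27.
σ₀² = 678.90² = 460905.21, σ² = 264.19² = 69796.3561; σ² + n·σ₀² = 69796.3561 + 10·460905.21 = 4678848.4561.
Posterior mean = (μ₀/σ₀² + n·x̄/σ²)/(1/σ₀² + n/σ²) = (σ²·μ₀ + σ₀²·n·x̄)/(σ² + n·σ₀²) = (69796.3561·1299.06 + 460905.21·11332.27)/4678848.4561 = 5313771938.481966/4678848.4561 = 1135.7008.

1135.7008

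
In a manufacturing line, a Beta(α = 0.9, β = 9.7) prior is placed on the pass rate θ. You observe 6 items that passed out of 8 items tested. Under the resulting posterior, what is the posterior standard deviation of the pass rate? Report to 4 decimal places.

0.1091

The Beta prior is conjugate to a Binomial/Bernoulli likelihood; the update adds successes to α and failures to β.
Posterior: Beta(α+k, β+n−k) = Beta(0.9+6, 9.7+2) = Beta(6.9, 11.7).
Var = αβ/((α+β)²(α+β+1)) = 6.9·11.7/(18.6²·19.6) = 0.01190565; SD = √0.01190565 = 0.1091.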